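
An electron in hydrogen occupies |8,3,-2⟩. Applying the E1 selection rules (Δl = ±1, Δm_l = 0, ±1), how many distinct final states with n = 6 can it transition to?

5

E1 requires Δl = ±1, so l_f ∈ {2, 4}; with 0 ≤ l_f ≤ n_f−1 = 5, the allowed l_f values are {2, 4}.
For l_f = 2: m_f ∈ {m_i−1, m_i, m_i+1} ∩ [−2, 2] = {-2, -1} → 2 states.
For l_f = 4: m_f ∈ {m_i−1, m_i, m_i+1} ∩ [−4, 4] = {-3, -2, -1} → 3 states.
Total: 5.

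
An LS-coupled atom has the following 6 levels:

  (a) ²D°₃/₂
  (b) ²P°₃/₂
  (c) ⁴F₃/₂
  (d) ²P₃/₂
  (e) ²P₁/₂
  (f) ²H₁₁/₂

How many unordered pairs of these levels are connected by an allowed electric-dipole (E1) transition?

4

(a)–(b): forbidden (parity).
(a)–(c): forbidden (ΔS).
(a)–(d): allowed.
(a)–(e): allowed.
(a)–(f): forbidden (ΔL, ΔJ).
(b)–(c): forbidden (ΔS, ΔL).
(b)–(d): allowed.
(b)–(e): allowed.
(b)–(f): forbidden (ΔL, ΔJ).
(c)–(d): forbidden (parity, ΔS, ΔL).
(c)–(e): forbidden (parity, ΔS, ΔL).
(c)–(f): forbidden (parity, ΔS, ΔL, ΔJ).
(d)–(e): forbidden (parity).
(d)–(f): forbidden (parity, ΔL, ΔJ).
(e)–(f): forbidden (parity, ΔL, ΔJ).
Allowed pairs: 4 of 15.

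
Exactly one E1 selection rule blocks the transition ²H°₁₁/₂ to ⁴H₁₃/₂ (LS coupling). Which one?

Initial level: S=1/2, L=5, J=11/2, parity odd. Final level: S=3/2, L=5, J=13/2, parity even.
Parity must change: odd → even — passes.
ΔS = 0: S: 1/2 → 3/2 — fails.
ΔL = 0, ±1 (not L=0↔0): L: 5 → 5, ΔL = +0 — passes.
ΔJ = 0, ±1 (not J=0↔0): J: 11/2 → 13/2, ΔJ = +1 — passes.

the ΔS = 0 rule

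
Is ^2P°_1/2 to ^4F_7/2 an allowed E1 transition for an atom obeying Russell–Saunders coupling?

forbidden

Initial level: S=1/2, L=1, J=1/2, parity odd. Final level: S=3/2, L=3, J=7/2, parity even.
Parity must change: odd → even — ok.
ΔS = 0: S: 1/2 → 3/2 — fails.
ΔL = 0, ±1 (not L=0↔0): L: 1 → 3, ΔL = +2 — fails.
ΔJ = 0, ±1 (not J=0↔0): J: 1/2 → 7/2, ΔJ = +3 — fails.
Rule(s) violated: ΔS, ΔL, ΔJ.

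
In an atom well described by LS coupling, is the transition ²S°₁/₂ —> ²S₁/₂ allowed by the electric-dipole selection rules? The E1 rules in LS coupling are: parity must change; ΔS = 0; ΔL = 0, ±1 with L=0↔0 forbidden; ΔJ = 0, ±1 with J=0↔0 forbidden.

forbidden

Parity must change: odd → even — ✓.
ΔS = 0: S: 1/2 → 1/2 — ✓.
ΔL = 0, ±1 (not L=0↔0): L: 0 → 0, ΔL = +0 — ✗.
ΔJ = 0, ±1 (not J=0↔0): J: 1/2 → 1/2, ΔJ = +0 — ✓.
Rule(s) violated: ΔL.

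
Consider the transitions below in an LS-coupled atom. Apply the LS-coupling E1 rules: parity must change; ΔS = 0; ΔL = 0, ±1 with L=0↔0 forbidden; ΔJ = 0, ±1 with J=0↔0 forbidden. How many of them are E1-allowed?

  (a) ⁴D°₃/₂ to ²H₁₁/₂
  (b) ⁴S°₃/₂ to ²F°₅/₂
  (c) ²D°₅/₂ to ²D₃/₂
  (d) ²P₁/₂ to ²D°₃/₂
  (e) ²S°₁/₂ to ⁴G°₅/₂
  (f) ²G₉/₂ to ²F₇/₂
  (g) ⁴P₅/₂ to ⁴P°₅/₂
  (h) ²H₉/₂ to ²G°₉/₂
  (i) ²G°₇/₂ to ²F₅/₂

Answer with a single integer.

(a) forbidden (ΔS, ΔL, ΔJ fail)
(b) forbidden (parity, ΔS, ΔL fail)
(c) allowed
(d) allowed
(e) forbidden (parity, ΔS, ΔL, ΔJ fail)
(f) forbidden (parity fails)
(g) allowed
(h) allowed
(i) allowed
Total allowed: 5 of 9.

5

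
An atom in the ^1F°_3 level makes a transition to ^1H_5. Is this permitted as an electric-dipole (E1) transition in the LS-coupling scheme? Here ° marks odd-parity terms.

Parity must change: odd → even — satisfied.
ΔS = 0: S: 0 → 0 — satisfied.
ΔL = 0, ±1 (not L=0↔0): L: 3 → 5, ΔL = +2 — violated.
ΔJ = 0, ±1 (not J=0↔0): J: 3 → 5, ΔJ = +2 — violated.
Rule(s) violated: ΔL, ΔJ.

forbidden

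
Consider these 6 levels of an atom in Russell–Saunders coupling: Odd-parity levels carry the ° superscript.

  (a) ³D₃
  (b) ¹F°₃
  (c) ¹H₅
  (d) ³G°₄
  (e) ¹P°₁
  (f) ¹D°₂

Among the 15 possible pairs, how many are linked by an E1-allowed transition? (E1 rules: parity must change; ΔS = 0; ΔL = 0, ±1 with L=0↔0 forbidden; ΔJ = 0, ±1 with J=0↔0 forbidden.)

0

(a)–(b): forbidden (ΔS).
(a)–(c): forbidden (parity, ΔS, ΔL, ΔJ).
(a)–(d): forbidden (ΔL).
(a)–(e): forbidden (ΔS, ΔJ).
(a)–(f): forbidden (ΔS).
(b)–(c): forbidden (ΔL, ΔJ).
(b)–(d): forbidden (parity, ΔS).
(b)–(e): forbidden (parity, ΔL, ΔJ).
(b)–(f): forbidden (parity).
(c)–(d): forbidden (ΔS).
(c)–(e): forbidden (ΔL, ΔJ).
(c)–(f): forbidden (ΔL, ΔJ).
(d)–(e): forbidden (parity, ΔS, ΔL, ΔJ).
(d)–(f): forbidden (parity, ΔS, ΔL, ΔJ).
(e)–(f): forbidden (parity).
Allowed pairs: 0 of 15.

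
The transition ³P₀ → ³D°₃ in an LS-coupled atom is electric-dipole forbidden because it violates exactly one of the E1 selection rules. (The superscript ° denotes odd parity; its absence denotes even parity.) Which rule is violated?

Reading off the term symbols: S 1→1, L 1→2, J 0→3, parity even→odd.
Parity must change: even → odd — satisfied.
ΔS = 0: S: 1 → 1 — satisfied.
ΔL = 0, ±1 (not L=0↔0): L: 1 → 2, ΔL = +1 — satisfied.
ΔJ = 0, ±1 (not J=0↔0): J: 0 → 3, ΔJ = +3 — violated.

the ΔJ = 0, ±1 rule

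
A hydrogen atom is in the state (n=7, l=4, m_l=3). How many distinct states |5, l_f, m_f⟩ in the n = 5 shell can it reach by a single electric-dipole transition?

2

E1 requires Δl = ±1, so l_f ∈ {3, 5}; with 0 ≤ l_f ≤ n_f−1 = 4, the allowed l_f values are {3}.
For l_f = 3: m_f ∈ {m_i−1, m_i, m_i+1} ∩ [−3, 3] = {2, 3} → 2 states.
Total: 2.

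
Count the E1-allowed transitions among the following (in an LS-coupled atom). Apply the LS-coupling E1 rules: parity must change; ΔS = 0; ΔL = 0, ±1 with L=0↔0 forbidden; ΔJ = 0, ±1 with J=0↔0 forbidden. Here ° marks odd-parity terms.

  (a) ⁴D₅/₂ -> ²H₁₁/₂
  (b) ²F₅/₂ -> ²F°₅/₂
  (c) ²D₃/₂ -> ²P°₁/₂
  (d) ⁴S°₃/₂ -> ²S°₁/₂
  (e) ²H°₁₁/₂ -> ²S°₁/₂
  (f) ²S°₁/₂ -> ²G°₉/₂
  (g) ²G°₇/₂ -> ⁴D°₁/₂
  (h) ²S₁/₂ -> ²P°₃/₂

(a) forbidden (parity, ΔS, ΔL, ΔJ fail)
(b) allowed
(c) allowed
(d) forbidden (parity, ΔS, ΔL fail)
(e) forbidden (parity, ΔL, ΔJ fail)
(f) forbidden (parity, ΔL, ΔJ fail)
(g) forbidden (parity, ΔS, ΔL, ΔJ fail)
(h) allowed
Total allowed: 3 of 8.

3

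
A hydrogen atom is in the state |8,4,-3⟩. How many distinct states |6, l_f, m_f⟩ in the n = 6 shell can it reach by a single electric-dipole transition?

E1 requires Δl = ±1, so l_f ∈ {3, 5}; with 0 ≤ l_f ≤ n_f−1 = 5, the allowed l_f values are {3, 5}.
For l_f = 3: m_f ∈ {m_i−1, m_i, m_i+1} ∩ [−3, 3] = {-3, -2} → 2 states.
For l_f = 5: m_f ∈ {m_i−1, m_i, m_i+1} ∩ [−5, 5] = {-4, -3, -2} → 3 states.
Total: 5.

5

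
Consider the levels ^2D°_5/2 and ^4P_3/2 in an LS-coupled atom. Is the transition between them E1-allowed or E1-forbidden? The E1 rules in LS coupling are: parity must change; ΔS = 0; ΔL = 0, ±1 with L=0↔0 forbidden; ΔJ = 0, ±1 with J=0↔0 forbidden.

forbidden

Reading off the term symbols: S 1/2→3/2, L 2→1, J 5/2→3/2, parity odd→even.
Parity must change: odd → even — ✓.
ΔS = 0: S: 1/2 → 3/2 — ✗.
ΔL = 0, ±1 (not L=0↔0): L: 2 → 1, ΔL = -1 — ✓.
ΔJ = 0, ±1 (not J=0↔0): J: 5/2 → 3/2, ΔJ = -1 — ✓.
Rule(s) violated: ΔS.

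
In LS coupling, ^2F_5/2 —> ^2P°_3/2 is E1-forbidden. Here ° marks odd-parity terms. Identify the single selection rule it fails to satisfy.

Parity must change: even → odd — ok.
ΔS = 0: S: 1/2 → 1/2 — ok.
ΔL = 0, ±1 (not L=0↔0): L: 3 → 1, ΔL = -2 — fails.
ΔJ = 0, ±1 (not J=0↔0): J: 5/2 → 3/2, ΔJ = -1 — ok.

the ΔL = 0, ±1 rule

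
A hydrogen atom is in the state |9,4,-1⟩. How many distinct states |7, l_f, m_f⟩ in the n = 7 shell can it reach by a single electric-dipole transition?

6

E1 requires Δl = ±1, so l_f ∈ {3, 5}; with 0 ≤ l_f ≤ n_f−1 = 6, the allowed l_f values are {3, 5}.
For l_f = 3: m_f ∈ {m_i−1, m_i, m_i+1} ∩ [−3, 3] = {-2, -1, 0} → 3 states.
For l_f = 5: m_f ∈ {m_i−1, m_i, m_i+1} ∩ [−5, 5] = {-2, -1, 0} → 3 states.
Total: 6.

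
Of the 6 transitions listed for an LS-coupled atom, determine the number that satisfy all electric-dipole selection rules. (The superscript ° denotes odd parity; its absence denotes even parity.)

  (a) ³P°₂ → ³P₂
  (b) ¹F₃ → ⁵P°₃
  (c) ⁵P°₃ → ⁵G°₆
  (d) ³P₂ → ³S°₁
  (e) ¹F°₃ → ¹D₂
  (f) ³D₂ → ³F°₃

4

(a) allowed
(b) forbidden (ΔS, ΔL fail)
(c) forbidden (parity, ΔL, ΔJ fail)
(d) allowed
(e) allowed
(f) allowed
Total allowed: 4 of 6.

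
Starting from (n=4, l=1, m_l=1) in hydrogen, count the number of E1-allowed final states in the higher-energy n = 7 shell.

E1 requires Δl = ±1, so l_f ∈ {0, 2}; with 0 ≤ l_f ≤ n_f−1 = 6, the allowed l_f values are {0, 2}.
For l_f = 0: m_f ∈ {m_i−1, m_i, m_i+1} ∩ [−0, 0] = {0} → 1 state.
For l_f = 2: m_f ∈ {m_i−1, m_i, m_i+1} ∩ [−2, 2] = {0, 1, 2} → 3 states.
Total: 4.

4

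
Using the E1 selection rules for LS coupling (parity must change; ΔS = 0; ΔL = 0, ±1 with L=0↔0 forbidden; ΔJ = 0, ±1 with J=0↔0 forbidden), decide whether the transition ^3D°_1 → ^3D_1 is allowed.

Parity must change: odd → even — ✓.
ΔS = 0: S: 1 → 1 — ✓.
ΔL = 0, ±1 (not L=0↔0): L: 2 → 2, ΔL = +0 — ✓.
ΔJ = 0, ±1 (not J=0↔0): J: 1 → 1, ΔJ = +0 — ✓.
All four E1 rules are satisfied.

allowed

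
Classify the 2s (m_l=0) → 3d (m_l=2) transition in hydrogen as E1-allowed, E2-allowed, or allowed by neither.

E2

Δl = 2 − 0 = +2; l_i + l_f = 2.
Δm_l = +2.
E1 (Δl = ±1, |Δm_l| ≤ 1): not satisfied.
E2 (Δl = 0,±2, l_i+l_f ≥ 2, |Δm_l| ≤ 2): satisfied.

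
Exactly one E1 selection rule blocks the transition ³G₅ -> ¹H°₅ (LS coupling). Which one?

the ΔS = 0 rule

Reading off the term symbols: S 1→0, L 4→5, J 5→5, parity even→odd.
Parity must change: even → odd — passes.
ΔS = 0: S: 1 → 0 — fails.
ΔL = 0, ±1 (not L=0↔0): L: 4 → 5, ΔL = +1 — passes.
ΔJ = 0, ±1 (not J=0↔0): J: 5 → 5, ΔJ = +0 — passes.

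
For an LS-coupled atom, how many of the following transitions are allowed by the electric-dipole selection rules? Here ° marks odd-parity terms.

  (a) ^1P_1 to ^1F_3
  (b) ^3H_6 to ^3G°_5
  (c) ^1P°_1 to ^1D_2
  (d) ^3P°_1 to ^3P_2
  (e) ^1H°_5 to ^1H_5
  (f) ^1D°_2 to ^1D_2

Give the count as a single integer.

5

(a) forbidden (parity, ΔL, ΔJ fail)
(b) allowed
(c) allowed
(d) allowed
(e) allowed
(f) allowed
Total allowed: 5 of 6.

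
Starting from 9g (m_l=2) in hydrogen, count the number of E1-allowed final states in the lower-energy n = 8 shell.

E1 requires Δl = ±1, so l_f ∈ {3, 5}; with 0 ≤ l_f ≤ n_f−1 = 7, the allowed l_f values are {3, 5}.
For l_f = 3: m_f ∈ {m_i−1, m_i, m_i+1} ∩ [−3, 3] = {1, 2, 3} → 3 states.
For l_f = 5: m_f ∈ {m_i−1, m_i, m_i+1} ∩ [−5, 5] = {1, 2, 3} → 3 states.
Total: 6.

6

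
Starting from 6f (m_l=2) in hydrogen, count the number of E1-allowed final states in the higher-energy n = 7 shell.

5

E1 requires Δl = ±1, so l_f ∈ {2, 4}; with 0 ≤ l_f ≤ n_f−1 = 6, the allowed l_f values are {2, 4}.
For l_f = 2: m_f ∈ {m_i−1, m_i, m_i+1} ∩ [−2, 2] = {1, 2} → 2 states.
For l_f = 4: m_f ∈ {m_i−1, m_i, m_i+1} ∩ [−4, 4] = {1, 2, 3} → 3 states.
Total: 5.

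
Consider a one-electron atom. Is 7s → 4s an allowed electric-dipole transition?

forbidden

l: 0 → 0 (Δl = +0). Δl = ±1 ✗.
The transition is electric-dipole forbidden.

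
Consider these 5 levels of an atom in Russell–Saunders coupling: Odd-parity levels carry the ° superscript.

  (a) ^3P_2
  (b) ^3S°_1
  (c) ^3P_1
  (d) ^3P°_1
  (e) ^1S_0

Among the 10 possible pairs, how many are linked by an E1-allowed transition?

(a)–(b): allowed.
(a)–(c): forbidden (parity).
(a)–(d): allowed.
(a)–(e): forbidden (parity, ΔS, ΔJ).
(b)–(c): allowed.
(b)–(d): forbidden (parity).
(b)–(e): forbidden (ΔS, ΔL).
(c)–(d): allowed.
(c)–(e): forbidden (parity, ΔS).
(d)–(e): forbidden (ΔS).
Allowed pairs: 4 of 10.

4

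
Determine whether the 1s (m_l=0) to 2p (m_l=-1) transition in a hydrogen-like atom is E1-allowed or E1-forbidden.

allowed

Δl = 1 − 0 = +1; the E1 rule Δl = ±1 is passes.
Δm_l = -1 − (0) = -1. E1 requires Δm_l = 0, ±1: passes.
All E1 selection rules are satisfied.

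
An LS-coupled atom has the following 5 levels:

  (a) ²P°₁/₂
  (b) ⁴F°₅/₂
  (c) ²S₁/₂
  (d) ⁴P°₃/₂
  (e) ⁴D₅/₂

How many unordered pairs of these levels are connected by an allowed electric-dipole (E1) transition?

3

(a)–(b): forbidden (parity, ΔS, ΔL, ΔJ).
(a)–(c): allowed.
(a)–(d): forbidden (parity, ΔS).
(a)–(e): forbidden (ΔS, ΔJ).
(b)–(c): forbidden (ΔS, ΔL, ΔJ).
(b)–(d): forbidden (parity, ΔL).
(b)–(e): allowed.
(c)–(d): forbidden (ΔS).
(c)–(e): forbidden (parity, ΔS, ΔL, ΔJ).
(d)–(e): allowed.
Allowed pairs: 3 of 10.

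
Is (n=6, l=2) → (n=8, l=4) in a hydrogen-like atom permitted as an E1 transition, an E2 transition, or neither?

E2

Δl = 4 − 2 = +2; l_i + l_f = 6.
E1 (Δl = ±1): not satisfied.
E2 (Δl = 0,±2, l_i+l_f ≥ 2): satisfied.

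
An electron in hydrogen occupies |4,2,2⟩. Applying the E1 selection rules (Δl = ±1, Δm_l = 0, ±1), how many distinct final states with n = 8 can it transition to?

E1 requires Δl = ±1, so l_f ∈ {1, 3}; with 0 ≤ l_f ≤ n_f−1 = 7, the allowed l_f values are {1, 3}.
For l_f = 1: m_f ∈ {m_i−1, m_i, m_i+1} ∩ [−1, 1] = {1} → 1 state.
For l_f = 3: m_f ∈ {m_i−1, m_i, m_i+1} ∩ [−3, 3] = {1, 2, 3} → 3 states.
Total: 4.

4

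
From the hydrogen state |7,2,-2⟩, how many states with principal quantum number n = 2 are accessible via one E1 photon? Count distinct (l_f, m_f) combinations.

1

E1 requires Δl = ±1, so l_f ∈ {1, 3}; with 0 ≤ l_f ≤ n_f−1 = 1, the allowed l_f values are {1}.
For l_f = 1: m_f ∈ {m_i−1, m_i, m_i+1} ∩ [−1, 1] = {-1} → 1 state.
Total: 1.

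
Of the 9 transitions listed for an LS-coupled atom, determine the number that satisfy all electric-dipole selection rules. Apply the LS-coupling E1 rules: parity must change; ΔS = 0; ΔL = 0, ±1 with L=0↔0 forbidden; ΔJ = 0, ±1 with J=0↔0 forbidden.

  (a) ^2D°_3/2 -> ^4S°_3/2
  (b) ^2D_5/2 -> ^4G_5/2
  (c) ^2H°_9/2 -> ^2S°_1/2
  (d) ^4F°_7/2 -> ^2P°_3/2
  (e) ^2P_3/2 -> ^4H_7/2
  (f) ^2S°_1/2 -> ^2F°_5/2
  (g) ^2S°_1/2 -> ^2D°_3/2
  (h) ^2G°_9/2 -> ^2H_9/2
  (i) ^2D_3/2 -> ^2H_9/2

1

(a) forbidden (parity, ΔS, ΔL fail)
(b) forbidden (parity, ΔS, ΔL fail)
(c) forbidden (parity, ΔL, ΔJ fail)
(d) forbidden (parity, ΔS, ΔL, ΔJ fail)
(e) forbidden (parity, ΔS, ΔL, ΔJ fail)
(f) forbidden (parity, ΔL, ΔJ fail)
(g) forbidden (parity, ΔL fail)
(h) allowed
(i) forbidden (parity, ΔL, ΔJ fail)
Total allowed: 1 of 9.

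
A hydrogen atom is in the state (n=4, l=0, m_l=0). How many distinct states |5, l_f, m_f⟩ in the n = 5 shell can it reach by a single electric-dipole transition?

E1 requires Δl = ±1, so l_f ∈ {-1, 1}; with 0 ≤ l_f ≤ n_f−1 = 4, the allowed l_f values are {1}.
For l_f = 1: m_f ∈ {m_i−1, m_i, m_i+1} ∩ [−1, 1] = {-1, 0, 1} → 3 states.
Total: 3.

3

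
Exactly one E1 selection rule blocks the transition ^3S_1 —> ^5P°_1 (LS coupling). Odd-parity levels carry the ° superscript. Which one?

the ΔS = 0 rule

Parity must change: even → odd — passes.
ΔS = 0: S: 1 → 2 — fails.
ΔL = 0, ±1 (not L=0↔0): L: 0 → 1, ΔL = +1 — passes.
ΔJ = 0, ±1 (not J=0↔0): J: 1 → 1, ΔJ = +0 — passes.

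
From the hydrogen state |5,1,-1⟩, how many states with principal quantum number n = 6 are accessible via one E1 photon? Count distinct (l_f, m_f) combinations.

E1 requires Δl = ±1, so l_f ∈ {0, 2}; with 0 ≤ l_f ≤ n_f−1 = 5, the allowed l_f values are {0, 2}.
For l_f = 0: m_f ∈ {m_i−1, m_i, m_i+1} ∩ [−0, 0] = {0} → 1 state.
For l_f = 2: m_f ∈ {m_i−1, m_i, m_i+1} ∩ [−2, 2] = {-2, -1, 0} → 3 states.
Total: 4.

4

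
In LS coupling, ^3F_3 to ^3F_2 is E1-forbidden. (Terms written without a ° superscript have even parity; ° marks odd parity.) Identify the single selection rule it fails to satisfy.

parity

ΔJ = 0, ±1 (not J=0↔0): J: 3 → 2, ΔJ = -1 — ✓.
Parity must change: even → even — ✗.
ΔS = 0: S: 1 → 1 — ✓.
ΔL = 0, ±1 (not L=0↔0): L: 3 → 3, ΔL = +0 — ✓.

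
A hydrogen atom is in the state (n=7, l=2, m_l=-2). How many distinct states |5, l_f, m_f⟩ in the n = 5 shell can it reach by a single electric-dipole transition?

E1 requires Δl = ±1, so l_f ∈ {1, 3}; with 0 ≤ l_f ≤ n_f−1 = 4, the allowed l_f values are {1, 3}.
For l_f = 1: m_f ∈ {m_i−1, m_i, m_i+1} ∩ [−1, 1] = {-1} → 1 state.
For l_f = 3: m_f ∈ {m_i−1, m_i, m_i+1} ∩ [−3, 3] = {-3, -2, -1} → 3 states.
Total: 4.

4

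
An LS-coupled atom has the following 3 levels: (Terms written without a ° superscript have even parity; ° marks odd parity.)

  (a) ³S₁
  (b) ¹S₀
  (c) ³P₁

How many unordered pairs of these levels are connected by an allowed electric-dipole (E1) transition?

(a)–(b): forbidden (parity, ΔS, ΔL).
(a)–(c): forbidden (parity).
(b)–(c): forbidden (parity, ΔS).
Allowed pairs: 0 of 3.

0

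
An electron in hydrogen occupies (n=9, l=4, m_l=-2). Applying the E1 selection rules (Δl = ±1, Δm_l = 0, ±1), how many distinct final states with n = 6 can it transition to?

E1 requires Δl = ±1, so l_f ∈ {3, 5}; with 0 ≤ l_f ≤ n_f−1 = 5, the allowed l_f values are {3, 5}.
For l_f = 3: m_f ∈ {m_i−1, m_i, m_i+1} ∩ [−3, 3] = {-3, -2, -1} → 3 states.
For l_f = 5: m_f ∈ {m_i−1, m_i, m_i+1} ∩ [−5, 5] = {-3, -2, -1} → 3 states.
Total: 6.

6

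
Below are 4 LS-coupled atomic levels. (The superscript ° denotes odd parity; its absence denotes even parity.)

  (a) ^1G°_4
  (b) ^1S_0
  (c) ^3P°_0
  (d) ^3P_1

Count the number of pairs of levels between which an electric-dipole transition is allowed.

1

(a)–(b): forbidden (ΔL, ΔJ).
(a)–(c): forbidden (parity, ΔS, ΔL, ΔJ).
(a)–(d): forbidden (ΔS, ΔL, ΔJ).
(b)–(c): forbidden (ΔS, ΔJ).
(b)–(d): forbidden (parity, ΔS).
(c)–(d): allowed.
Allowed pairs: 1 of 6.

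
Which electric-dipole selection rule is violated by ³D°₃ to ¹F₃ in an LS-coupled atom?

the ΔS = 0 rule

Reading off the term symbols: S 1→0, L 2→3, J 3→3, parity odd→even.
Parity must change: odd → even — ok.
ΔS = 0: S: 1 → 0 — fails.
ΔL = 0, ±1 (not L=0↔0): L: 2 → 3, ΔL = +1 — ok.
ΔJ = 0, ±1 (not J=0↔0): J: 3 → 3, ΔJ = +0 — ok.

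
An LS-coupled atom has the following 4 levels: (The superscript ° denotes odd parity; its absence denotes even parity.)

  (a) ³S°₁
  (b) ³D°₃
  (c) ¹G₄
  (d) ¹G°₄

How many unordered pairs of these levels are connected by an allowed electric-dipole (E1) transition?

1

(a)–(b): forbidden (parity, ΔL, ΔJ).
(a)–(c): forbidden (ΔS, ΔL, ΔJ).
(a)–(d): forbidden (parity, ΔS, ΔL, ΔJ).
(b)–(c): forbidden (ΔS, ΔL).
(b)–(d): forbidden (parity, ΔS, ΔL).
(c)–(d): allowed.
Allowed pairs: 1 of 6.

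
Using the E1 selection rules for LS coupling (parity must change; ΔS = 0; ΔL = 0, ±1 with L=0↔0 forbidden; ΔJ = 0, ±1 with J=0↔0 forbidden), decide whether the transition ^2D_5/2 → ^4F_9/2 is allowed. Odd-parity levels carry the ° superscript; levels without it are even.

forbidden

Reading off the term symbols: S 1/2→3/2, L 2→3, J 5/2→9/2, parity even→even.
Parity must change: even → even — ✗.
ΔS = 0: S: 1/2 → 3/2 — ✗.
ΔL = 0, ±1 (not L=0↔0): L: 2 → 3, ΔL = +1 — ✓.
ΔJ = 0, ±1 (not J=0↔0): J: 5/2 → 9/2, ΔJ = +2 — ✗.
Rule(s) violated: parity, ΔS, ΔJ.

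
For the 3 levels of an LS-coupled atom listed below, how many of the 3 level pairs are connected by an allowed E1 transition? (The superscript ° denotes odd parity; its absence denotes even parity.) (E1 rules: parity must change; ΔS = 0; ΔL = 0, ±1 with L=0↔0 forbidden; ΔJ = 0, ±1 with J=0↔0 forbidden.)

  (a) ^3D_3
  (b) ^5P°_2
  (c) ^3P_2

(a)–(b): forbidden (ΔS).
(a)–(c): forbidden (parity).
(b)–(c): forbidden (ΔS).
Allowed pairs: 0 of 3.

0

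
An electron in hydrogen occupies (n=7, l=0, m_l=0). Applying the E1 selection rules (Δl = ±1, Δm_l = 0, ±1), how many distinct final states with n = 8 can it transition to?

E1 requires Δl = ±1, so l_f ∈ {-1, 1}; with 0 ≤ l_f ≤ n_f−1 = 7, the allowed l_f values are {1}.
For l_f = 1: m_f ∈ {m_i−1, m_i, m_i+1} ∩ [−1, 1] = {-1, 0, 1} → 3 states.
Total: 3.

3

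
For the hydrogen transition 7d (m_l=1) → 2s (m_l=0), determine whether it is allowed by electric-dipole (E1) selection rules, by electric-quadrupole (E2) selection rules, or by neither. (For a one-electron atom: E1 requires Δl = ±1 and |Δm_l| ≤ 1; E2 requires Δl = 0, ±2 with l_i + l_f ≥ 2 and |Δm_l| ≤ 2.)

Δl = 0 − 2 = -2; l_i + l_f = 2.
Δm_l = -1.
E1 (Δl = ±1, |Δm_l| ≤ 1): not satisfied.
E2 (Δl = 0,±2, l_i+l_f ≥ 2, |Δm_l| ≤ 2): satisfied.

E2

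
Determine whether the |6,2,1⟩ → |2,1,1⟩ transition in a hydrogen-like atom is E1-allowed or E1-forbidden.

allowed

Δl = 1 − 2 = -1; the E1 rule Δl = ±1 is passes.
Δm_l = 1 − (1) = +0. E1 requires Δm_l = 0, ±1: passes.
All E1 selection rules are satisfied.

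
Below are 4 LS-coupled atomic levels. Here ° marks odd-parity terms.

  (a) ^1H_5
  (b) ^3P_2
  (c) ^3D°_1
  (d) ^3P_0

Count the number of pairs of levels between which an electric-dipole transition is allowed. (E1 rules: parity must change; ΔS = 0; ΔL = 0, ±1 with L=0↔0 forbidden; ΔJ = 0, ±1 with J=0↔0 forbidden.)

(a)–(b): forbidden (parity, ΔS, ΔL, ΔJ).
(a)–(c): forbidden (ΔS, ΔL, ΔJ).
(a)–(d): forbidden (parity, ΔS, ΔL, ΔJ).
(b)–(c): allowed.
(b)–(d): forbidden (parity, ΔJ).
(c)–(d): allowed.
Allowed pairs: 2 of 6.

2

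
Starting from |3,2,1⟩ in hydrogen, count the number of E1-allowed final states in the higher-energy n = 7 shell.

5

E1 requires Δl = ±1, so l_f ∈ {1, 3}; with 0 ≤ l_f ≤ n_f−1 = 6, the allowed l_f values are {1, 3}.
For l_f = 1: m_f ∈ {m_i−1, m_i, m_i+1} ∩ [−1, 1] = {0, 1} → 2 states.
For l_f = 3: m_f ∈ {m_i−1, m_i, m_i+1} ∩ [−3, 3] = {0, 1, 2} → 3 states.
Total: 5.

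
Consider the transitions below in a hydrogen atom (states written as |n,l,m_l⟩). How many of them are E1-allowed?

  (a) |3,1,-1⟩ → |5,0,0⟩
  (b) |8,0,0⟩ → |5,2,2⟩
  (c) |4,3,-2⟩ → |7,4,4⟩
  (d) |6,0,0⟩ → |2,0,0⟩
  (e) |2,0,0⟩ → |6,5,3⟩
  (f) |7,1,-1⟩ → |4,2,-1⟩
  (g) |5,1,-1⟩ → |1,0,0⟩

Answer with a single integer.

3

(a) allowed
(b) forbidden — Δl = +2 (E1 requires Δl = ±1); Δm_l = +2 (E1 requires Δm_l = 0, ±1)
(c) forbidden — Δm_l = +6 (E1 requires Δm_l = 0, ±1)
(d) forbidden — Δl = +0 (E1 requires Δl = ±1)
(e) forbidden — Δl = +5 (E1 requires Δl = ±1); Δm_l = +3 (E1 requires Δm_l = 0, ±1)
(f) allowed
(g) allowed
Total allowed: 3 of 7.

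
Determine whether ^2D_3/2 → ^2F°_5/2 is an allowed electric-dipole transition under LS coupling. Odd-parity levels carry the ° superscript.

Parity must change: even → odd — ok.
ΔJ = 0, ±1 (not J=0↔0): J: 3/2 → 5/2, ΔJ = +1 — ok.
ΔL = 0, ±1 (not L=0↔0): L: 2 → 3, ΔL = +1 — ok.
ΔS = 0: S: 1/2 → 1/2 — ok.
All four E1 rules are satisfied.

allowed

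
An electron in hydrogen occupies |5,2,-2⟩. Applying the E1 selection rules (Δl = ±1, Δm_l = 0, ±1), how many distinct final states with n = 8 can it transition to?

E1 requires Δl = ±1, so l_f ∈ {1, 3}; with 0 ≤ l_f ≤ n_f−1 = 7, the allowed l_f values are {1, 3}.
For l_f = 1: m_f ∈ {m_i−1, m_i, m_i+1} ∩ [−1, 1] = {-1} → 1 state.
For l_f = 3: m_f ∈ {m_i−1, m_i, m_i+1} ∩ [−3, 3] = {-3, -2, -1} → 3 states.
Total: 4.

4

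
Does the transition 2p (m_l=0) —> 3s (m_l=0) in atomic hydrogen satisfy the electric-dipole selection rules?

allowed

Δl = 0 − 1 = -1; the E1 rule Δl = ±1 is passes.
Δm_l = 0 − (0) = +0. E1 requires Δm_l = 0, ±1: passes.
All E1 selection rules are satisfied.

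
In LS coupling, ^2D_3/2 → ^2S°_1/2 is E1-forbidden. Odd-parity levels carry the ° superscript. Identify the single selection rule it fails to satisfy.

Reading off the term symbols: S 1/2→1/2, L 2→0, J 3/2→1/2, parity even→odd.
Parity must change: even → odd — ok.
ΔS = 0: S: 1/2 → 1/2 — ok.
ΔL = 0, ±1 (not L=0↔0): L: 2 → 0, ΔL = -2 — fails.
ΔJ = 0, ±1 (not J=0↔0): J: 3/2 → 1/2, ΔJ = -1 — ok.

the ΔL = 0, ±1 rule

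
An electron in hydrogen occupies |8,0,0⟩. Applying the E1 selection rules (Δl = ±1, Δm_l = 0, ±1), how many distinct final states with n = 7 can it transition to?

E1 requires Δl = ±1, so l_f ∈ {-1, 1}; with 0 ≤ l_f ≤ n_f−1 = 6, the allowed l_f values are {1}.
For l_f = 1: m_f ∈ {m_i−1, m_i, m_i+1} ∩ [−1, 1] = {-1, 0, 1} → 3 states.
Total: 3.

3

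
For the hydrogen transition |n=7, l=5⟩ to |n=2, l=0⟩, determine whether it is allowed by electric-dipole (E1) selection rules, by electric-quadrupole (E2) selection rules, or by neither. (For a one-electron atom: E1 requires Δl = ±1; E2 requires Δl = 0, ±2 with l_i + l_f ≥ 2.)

neither

Δl = 0 − 5 = -5; l_i + l_f = 5.
E1 (Δl = ±1): not satisfied.
E2 (Δl = 0,±2, l_i+l_f ≥ 2): not satisfied.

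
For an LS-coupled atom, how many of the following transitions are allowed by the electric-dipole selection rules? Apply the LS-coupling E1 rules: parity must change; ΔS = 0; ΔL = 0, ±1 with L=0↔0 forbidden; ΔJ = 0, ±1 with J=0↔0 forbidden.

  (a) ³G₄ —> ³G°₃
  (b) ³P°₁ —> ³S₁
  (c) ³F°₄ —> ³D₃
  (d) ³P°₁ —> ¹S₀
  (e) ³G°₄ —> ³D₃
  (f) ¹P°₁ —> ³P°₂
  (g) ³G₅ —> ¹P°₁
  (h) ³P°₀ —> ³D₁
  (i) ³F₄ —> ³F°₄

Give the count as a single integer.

(a) allowed
(b) allowed
(c) allowed
(d) forbidden (ΔS fails)
(e) forbidden (ΔL fails)
(f) forbidden (parity, ΔS fail)
(g) forbidden (ΔS, ΔL, ΔJ fail)
(h) allowed
(i) allowed
Total allowed: 5 of 9.

5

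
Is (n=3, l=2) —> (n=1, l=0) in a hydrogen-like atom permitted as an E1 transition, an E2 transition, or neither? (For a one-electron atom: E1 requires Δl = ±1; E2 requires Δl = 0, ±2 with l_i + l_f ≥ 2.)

Δl = 0 − 2 = -2; l_i + l_f = 2.
E1 (Δl = ±1): not satisfied.
E2 (Δl = 0,±2, l_i+l_f ≥ 2): satisfied.

E2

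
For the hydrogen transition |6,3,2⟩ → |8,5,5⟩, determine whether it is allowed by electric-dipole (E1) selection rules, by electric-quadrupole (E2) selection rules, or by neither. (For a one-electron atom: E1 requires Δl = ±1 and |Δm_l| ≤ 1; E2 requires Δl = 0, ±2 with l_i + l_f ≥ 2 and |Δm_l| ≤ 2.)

neither

Δl = 5 − 3 = +2; l_i + l_f = 8.
Δm_l = +3.
E1 (Δl = ±1, |Δm_l| ≤ 1): not satisfied.
E2 (Δl = 0,±2, l_i+l_f ≥ 2, |Δm_l| ≤ 2): not satisfied.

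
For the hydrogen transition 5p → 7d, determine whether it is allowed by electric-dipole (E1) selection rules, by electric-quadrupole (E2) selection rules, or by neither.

Δl = 2 − 1 = +1; l_i + l_f = 3.
E1 (Δl = ±1): satisfied.
E2 (Δl = 0,±2, l_i+l_f ≥ 2): not satisfied.

E1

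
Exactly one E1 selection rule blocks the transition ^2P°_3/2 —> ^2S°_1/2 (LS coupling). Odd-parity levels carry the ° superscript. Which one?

Initial level: S=1/2, L=1, J=3/2, parity odd. Final level: S=1/2, L=0, J=1/2, parity odd.
ΔS = 0: S: 1/2 → 1/2 — ✓.
ΔJ = 0, ±1 (not J=0↔0): J: 3/2 → 1/2, ΔJ = -1 — ✓.
Parity must change: odd → odd — ✗.
ΔL = 0, ±1 (not L=0↔0): L: 1 → 0, ΔL = -1 — ✓.

parity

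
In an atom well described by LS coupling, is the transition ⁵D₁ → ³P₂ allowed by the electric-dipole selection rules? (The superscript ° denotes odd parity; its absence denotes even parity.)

Initial level: S=2, L=2, J=1, parity even. Final level: S=1, L=1, J=2, parity even.
Parity must change: even → even — fails.
ΔS = 0: S: 2 → 1 — fails.
ΔL = 0, ±1 (not L=0↔0): L: 2 → 1, ΔL = -1 — ok.
ΔJ = 0, ±1 (not J=0↔0): J: 1 → 2, ΔJ = +1 — ok.
Rule(s) violated: parity, ΔS.

forbidden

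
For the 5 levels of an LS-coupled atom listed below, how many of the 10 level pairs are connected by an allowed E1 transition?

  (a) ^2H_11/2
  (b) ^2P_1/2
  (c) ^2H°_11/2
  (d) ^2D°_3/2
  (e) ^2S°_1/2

3

(a)–(b): forbidden (parity, ΔL, ΔJ).
(a)–(c): allowed.
(a)–(d): forbidden (ΔL, ΔJ).
(a)–(e): forbidden (ΔL, ΔJ).
(b)–(c): forbidden (ΔL, ΔJ).
(b)–(d): allowed.
(b)–(e): allowed.
(c)–(d): forbidden (parity, ΔL, ΔJ).
(c)–(e): forbidden (parity, ΔL, ΔJ).
(d)–(e): forbidden (parity, ΔL).
Allowed pairs: 3 of 10.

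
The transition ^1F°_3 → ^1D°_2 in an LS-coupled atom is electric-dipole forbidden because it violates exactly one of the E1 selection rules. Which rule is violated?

Initial level: S=0, L=3, J=3, parity odd. Final level: S=0, L=2, J=2, parity odd.
ΔL = 0, ±1 (not L=0↔0): L: 3 → 2, ΔL = -1 — satisfied.
Parity must change: odd → odd — violated.
ΔS = 0: S: 0 → 0 — satisfied.
ΔJ = 0, ±1 (not J=0↔0): J: 3 → 2, ΔJ = -1 — satisfied.

parity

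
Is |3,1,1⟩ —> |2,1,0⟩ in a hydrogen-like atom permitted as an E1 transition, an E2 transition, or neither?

Δl = 1 − 1 = +0; l_i + l_f = 2.
Δm_l = -1.
E1 (Δl = ±1, |Δm_l| ≤ 1): not satisfied.
E2 (Δl = 0,±2, l_i+l_f ≥ 2, |Δm_l| ≤ 2): satisfied.

E2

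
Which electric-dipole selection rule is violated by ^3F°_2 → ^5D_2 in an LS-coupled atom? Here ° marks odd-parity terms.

the ΔS = 0 rule

Parity must change: odd → even — passes.
ΔS = 0: S: 1 → 2 — fails.
ΔL = 0, ±1 (not L=0↔0): L: 3 → 2, ΔL = -1 — passes.
ΔJ = 0, ±1 (not J=0↔0): J: 2 → 2, ΔJ = +0 — passes.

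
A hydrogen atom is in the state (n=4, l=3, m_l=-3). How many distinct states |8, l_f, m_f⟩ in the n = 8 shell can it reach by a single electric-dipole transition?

E1 requires Δl = ±1, so l_f ∈ {2, 4}; with 0 ≤ l_f ≤ n_f−1 = 7, the allowed l_f values are {2, 4}.
For l_f = 2: m_f ∈ {m_i−1, m_i, m_i+1} ∩ [−2, 2] = {-2} → 1 state.
For l_f = 4: m_f ∈ {m_i−1, m_i, m_i+1} ∩ [−4, 4] = {-4, -3, -2} → 3 states.
Total: 4.

4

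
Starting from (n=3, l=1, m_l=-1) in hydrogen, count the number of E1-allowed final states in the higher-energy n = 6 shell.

4

E1 requires Δl = ±1, so l_f ∈ {0, 2}; with 0 ≤ l_f ≤ n_f−1 = 5, the allowed l_f values are {0, 2}.
For l_f = 0: m_f ∈ {m_i−1, m_i, m_i+1} ∩ [−0, 0] = {0} → 1 state.
For l_f = 2: m_f ∈ {m_i−1, m_i, m_i+1} ∩ [−2, 2] = {-2, -1, 0} → 3 states.
Total: 4.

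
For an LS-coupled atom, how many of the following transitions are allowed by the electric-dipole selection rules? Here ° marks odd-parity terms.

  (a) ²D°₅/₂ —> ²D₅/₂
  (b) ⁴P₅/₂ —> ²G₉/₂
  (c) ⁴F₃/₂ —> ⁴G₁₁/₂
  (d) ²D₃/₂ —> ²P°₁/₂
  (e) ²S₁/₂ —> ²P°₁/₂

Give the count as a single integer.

(a) allowed
(b) forbidden (parity, ΔS, ΔL, ΔJ fail)
(c) forbidden (parity, ΔJ fail)
(d) allowed
(e) allowed
Total allowed: 3 of 5.

3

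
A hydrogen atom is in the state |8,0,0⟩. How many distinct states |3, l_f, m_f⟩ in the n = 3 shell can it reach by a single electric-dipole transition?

3

E1 requires Δl = ±1, so l_f ∈ {-1, 1}; with 0 ≤ l_f ≤ n_f−1 = 2, the allowed l_f values are {1}.
For l_f = 1: m_f ∈ {m_i−1, m_i, m_i+1} ∩ [−1, 1] = {-1, 0, 1} → 3 states.
Total: 3.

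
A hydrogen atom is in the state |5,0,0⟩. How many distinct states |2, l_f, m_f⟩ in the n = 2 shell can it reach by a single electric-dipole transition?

E1 requires Δl = ±1, so l_f ∈ {-1, 1}; with 0 ≤ l_f ≤ n_f−1 = 1, the allowed l_f values are {1}.
For l_f = 1: m_f ∈ {m_i−1, m_i, m_i+1} ∩ [−1, 1] = {-1, 0, 1} → 3 states.
Total: 3.

3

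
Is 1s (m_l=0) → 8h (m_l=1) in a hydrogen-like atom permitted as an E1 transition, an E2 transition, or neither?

neither

Δl = 5 − 0 = +5; l_i + l_f = 5.
Δm_l = +1.
E1 (Δl = ±1, |Δm_l| ≤ 1): not satisfied.
E2 (Δl = 0,±2, l_i+l_f ≥ 2, |Δm_l| ≤ 2): not satisfied.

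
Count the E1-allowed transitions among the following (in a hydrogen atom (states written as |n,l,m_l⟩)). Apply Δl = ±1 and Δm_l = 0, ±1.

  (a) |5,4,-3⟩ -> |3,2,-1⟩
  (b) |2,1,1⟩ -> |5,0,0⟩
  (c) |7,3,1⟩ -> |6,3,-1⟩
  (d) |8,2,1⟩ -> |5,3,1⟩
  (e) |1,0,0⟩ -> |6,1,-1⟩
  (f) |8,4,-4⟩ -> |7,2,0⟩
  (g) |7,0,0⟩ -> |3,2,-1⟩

(a) forbidden — Δl = -2 (E1 requires Δl = ±1); Δm_l = +2 (E1 requires Δm_l = 0, ±1)
(b) allowed
(c) forbidden — Δl = +0 (E1 requires Δl = ±1); Δm_l = -2 (E1 requires Δm_l = 0, ±1)
(d) allowed
(e) allowed
(f) forbidden — Δl = -2 (E1 requires Δl = ±1); Δm_l = +4 (E1 requires Δm_l = 0, ±1)
(g) forbidden — Δl = +2 (E1 requires Δl = ±1)
Total allowed: 3 of 7.

3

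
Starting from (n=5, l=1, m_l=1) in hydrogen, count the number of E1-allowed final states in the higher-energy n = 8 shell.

E1 requires Δl = ±1, so l_f ∈ {0, 2}; with 0 ≤ l_f ≤ n_f−1 = 7, the allowed l_f values are {0, 2}.
For l_f = 0: m_f ∈ {m_i−1, m_i, m_i+1} ∩ [−0, 0] = {0} → 1 state.
For l_f = 2: m_f ∈ {m_i−1, m_i, m_i+1} ∩ [−2, 2] = {0, 1, 2} → 3 states.
Total: 4.

4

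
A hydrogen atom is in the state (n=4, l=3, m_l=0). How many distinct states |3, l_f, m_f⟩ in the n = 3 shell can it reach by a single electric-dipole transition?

E1 requires Δl = ±1, so l_f ∈ {2, 4}; with 0 ≤ l_f ≤ n_f−1 = 2, the allowed l_f values are {2}.
For l_f = 2: m_f ∈ {m_i−1, m_i, m_i+1} ∩ [−2, 2] = {-1, 0, 1} → 3 states.
Total: 3.

3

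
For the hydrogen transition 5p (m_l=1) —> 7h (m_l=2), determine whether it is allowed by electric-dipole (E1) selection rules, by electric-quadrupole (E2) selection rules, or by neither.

Δl = 5 − 1 = +4; l_i + l_f = 6.
Δm_l = +1.
E1 (Δl = ±1, |Δm_l| ≤ 1): not satisfied.
E2 (Δl = 0,±2, l_i+l_f ≥ 2, |Δm_l| ≤ 2): not satisfied.

neither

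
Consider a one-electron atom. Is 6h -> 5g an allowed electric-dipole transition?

l: 5 → 4 (Δl = -1). Δl = ±1 passes.
All E1 selection rules are satisfied.

allowed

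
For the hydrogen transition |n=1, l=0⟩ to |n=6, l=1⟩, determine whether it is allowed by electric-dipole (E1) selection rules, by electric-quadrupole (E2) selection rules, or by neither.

Δl = 1 − 0 = +1; l_i + l_f = 1.
E1 (Δl = ±1): satisfied.
E2 (Δl = 0,±2, l_i+l_f ≥ 2): not satisfied.

E1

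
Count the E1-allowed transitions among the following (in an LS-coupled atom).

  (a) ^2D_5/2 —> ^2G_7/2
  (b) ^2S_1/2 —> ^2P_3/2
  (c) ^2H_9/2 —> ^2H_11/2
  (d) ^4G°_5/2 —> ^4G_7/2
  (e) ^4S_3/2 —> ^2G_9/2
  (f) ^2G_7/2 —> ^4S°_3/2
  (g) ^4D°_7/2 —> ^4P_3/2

1

(a) forbidden (parity, ΔL fail)
(b) forbidden (parity fails)
(c) forbidden (parity fails)
(d) allowed
(e) forbidden (parity, ΔS, ΔL, ΔJ fail)
(f) forbidden (ΔS, ΔL, ΔJ fail)
(g) forbidden (ΔJ fails)
Total allowed: 1 of 7.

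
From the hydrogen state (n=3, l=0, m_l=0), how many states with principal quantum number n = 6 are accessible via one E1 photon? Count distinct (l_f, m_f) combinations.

E1 requires Δl = ±1, so l_f ∈ {-1, 1}; with 0 ≤ l_f ≤ n_f−1 = 5, the allowed l_f values are {1}.
For l_f = 1: m_f ∈ {m_i−1, m_i, m_i+1} ∩ [−1, 1] = {-1, 0, 1} → 3 states.
Total: 3.

3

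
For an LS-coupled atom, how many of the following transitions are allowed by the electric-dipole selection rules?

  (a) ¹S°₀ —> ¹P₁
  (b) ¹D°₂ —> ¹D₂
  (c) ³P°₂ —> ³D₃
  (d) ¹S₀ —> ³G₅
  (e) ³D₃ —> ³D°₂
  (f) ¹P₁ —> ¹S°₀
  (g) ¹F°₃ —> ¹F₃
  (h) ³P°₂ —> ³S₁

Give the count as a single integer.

(a) allowed
(b) allowed
(c) allowed
(d) forbidden (parity, ΔS, ΔL, ΔJ fail)
(e) allowed
(f) allowed
(g) allowed
(h) allowed
Total allowed: 7 of 8.

7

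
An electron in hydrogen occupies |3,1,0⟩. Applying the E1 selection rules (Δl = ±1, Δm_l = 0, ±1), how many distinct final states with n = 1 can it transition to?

1

E1 requires Δl = ±1, so l_f ∈ {0, 2}; with 0 ≤ l_f ≤ n_f−1 = 0, the allowed l_f values are {0}.
For l_f = 0: m_f ∈ {m_i−1, m_i, m_i+1} ∩ [−0, 0] = {0} → 1 state.
Total: 1.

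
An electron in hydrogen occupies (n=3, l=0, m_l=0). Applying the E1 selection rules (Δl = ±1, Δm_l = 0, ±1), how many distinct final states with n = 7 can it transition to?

3

E1 requires Δl = ±1, so l_f ∈ {-1, 1}; with 0 ≤ l_f ≤ n_f−1 = 6, the allowed l_f values are {1}.
For l_f = 1: m_f ∈ {m_i−1, m_i, m_i+1} ∩ [−1, 1] = {-1, 0, 1} → 3 states.
Total: 3.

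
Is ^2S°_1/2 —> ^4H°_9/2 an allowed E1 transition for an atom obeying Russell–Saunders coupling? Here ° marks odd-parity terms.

Initial level: S=1/2, L=0, J=1/2, parity odd. Final level: S=3/2, L=5, J=9/2, parity odd.
Parity must change: odd → odd — fails.
ΔS = 0: S: 1/2 → 3/2 — fails.
ΔL = 0, ±1 (not L=0↔0): L: 0 → 5, ΔL = +5 — fails.
ΔJ = 0, ±1 (not J=0↔0): J: 1/2 → 9/2, ΔJ = +4 — fails.
Rule(s) violated: parity, ΔS, ΔL, ΔJ.

forbidden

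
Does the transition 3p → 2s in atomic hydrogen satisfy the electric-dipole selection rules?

allowed

Δl = 0 − 1 = -1; the E1 rule Δl = ±1 is satisfied.
All E1 selection rules are satisfied.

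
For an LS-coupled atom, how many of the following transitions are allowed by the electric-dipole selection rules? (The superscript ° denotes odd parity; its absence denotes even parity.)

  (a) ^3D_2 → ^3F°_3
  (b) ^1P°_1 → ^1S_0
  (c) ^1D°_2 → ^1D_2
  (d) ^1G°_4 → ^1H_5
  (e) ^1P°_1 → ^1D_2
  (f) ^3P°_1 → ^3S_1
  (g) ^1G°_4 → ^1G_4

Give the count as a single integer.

(a) allowed
(b) allowed
(c) allowed
(d) allowed
(e) allowed
(f) allowed
(g) allowed
Total allowed: 7 of 7.

7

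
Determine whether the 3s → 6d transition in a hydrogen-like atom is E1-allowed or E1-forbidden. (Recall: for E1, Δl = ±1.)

forbidden

Δl = 2 − 0 = +2; the E1 rule Δl = ±1 is fails.
The transition is electric-dipole forbidden.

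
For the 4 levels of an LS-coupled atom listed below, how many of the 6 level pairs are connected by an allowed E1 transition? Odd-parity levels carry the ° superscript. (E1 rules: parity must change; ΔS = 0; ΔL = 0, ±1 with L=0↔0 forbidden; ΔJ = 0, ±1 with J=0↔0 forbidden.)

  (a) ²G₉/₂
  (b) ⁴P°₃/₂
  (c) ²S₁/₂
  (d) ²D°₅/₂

(a)–(b): forbidden (ΔS, ΔL, ΔJ).
(a)–(c): forbidden (parity, ΔL, ΔJ).
(a)–(d): forbidden (ΔL, ΔJ).
(b)–(c): forbidden (ΔS).
(b)–(d): forbidden (parity, ΔS).
(c)–(d): forbidden (ΔL, ΔJ).
Allowed pairs: 0 of 6.

0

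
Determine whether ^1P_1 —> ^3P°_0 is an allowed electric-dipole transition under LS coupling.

forbidden

Reading off the term symbols: S 0→1, L 1→1, J 1→0, parity even→odd.
ΔS = 0: S: 0 → 1 — violated.
Parity must change: even → odd — satisfied.
ΔJ = 0, ±1 (not J=0↔0): J: 1 → 0, ΔJ = -1 — satisfied.
ΔL = 0, ±1 (not L=0↔0): L: 1 → 1, ΔL = +0 — satisfied.
Rule(s) violated: ΔS.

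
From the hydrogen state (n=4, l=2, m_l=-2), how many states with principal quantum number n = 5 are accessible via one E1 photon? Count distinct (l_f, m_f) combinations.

4

E1 requires Δl = ±1, so l_f ∈ {1, 3}; with 0 ≤ l_f ≤ n_f−1 = 4, the allowed l_f values are {1, 3}.
For l_f = 1: m_f ∈ {m_i−1, m_i, m_i+1} ∩ [−1, 1] = {-1} → 1 state.
For l_f = 3: m_f ∈ {m_i−1, m_i, m_i+1} ∩ [−3, 3] = {-3, -2, -1} → 3 states.
Total: 4.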